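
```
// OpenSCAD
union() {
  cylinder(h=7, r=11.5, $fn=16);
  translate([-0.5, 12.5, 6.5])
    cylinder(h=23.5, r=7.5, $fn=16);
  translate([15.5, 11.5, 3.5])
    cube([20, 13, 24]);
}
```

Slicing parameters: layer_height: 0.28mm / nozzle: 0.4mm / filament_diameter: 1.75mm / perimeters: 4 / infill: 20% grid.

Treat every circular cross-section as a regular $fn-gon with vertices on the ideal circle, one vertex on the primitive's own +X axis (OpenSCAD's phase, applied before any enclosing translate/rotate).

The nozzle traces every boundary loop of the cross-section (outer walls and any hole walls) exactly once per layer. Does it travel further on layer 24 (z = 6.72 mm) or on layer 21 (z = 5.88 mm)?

Layer 24 (z = 6.72): the r=11.5 cylinder contributes a regular 16-gon of circumradius 11.5 (perimeter = 2·16·11.500·sin(180°/16) = 71.79 mm); the r=7.5 cylinder at (-0.5, 12.5) gives a regular 16-gon of circumradius 7.5 (constant along its height) (perimeter = 2·16·7.500·sin(180°/16) = 46.82 mm); the 20×13 cube at (15.5, 11.5) contributes its full rectangle (perimeter 66.00 mm); Taking the union: the regions partially overlap (shared area 58.16 mm²), so the edge portions inside another operand are dropped and the merged outline is re-measured after clipping — boundary = 153.93 mm. So its perimeter = 153.93 mm. Layer 21 (z = 5.88): the cylinder: section is a regular 16-gon, circumradius r=11.5 (perimeter = 2·16·11.500·sin(180°/16) = 71.79 mm); the cylinder at (-0.5, 12.5) is absent (z outside [6.5, 30]); the cube at (15.5, 11.5) (footprint 20×13) is included at this height (perimeter 66.00 mm); Taking the union: the 2 present regions are separate (no shared area or edge), so areas and boundary lengths simply add and each stays a separate island — boundary = 137.79 mm. So its perimeter = 137.79 mm. Layer 24 is larger (153.93 vs 137.79 mm).

layer 24 (z = 6.72 mm)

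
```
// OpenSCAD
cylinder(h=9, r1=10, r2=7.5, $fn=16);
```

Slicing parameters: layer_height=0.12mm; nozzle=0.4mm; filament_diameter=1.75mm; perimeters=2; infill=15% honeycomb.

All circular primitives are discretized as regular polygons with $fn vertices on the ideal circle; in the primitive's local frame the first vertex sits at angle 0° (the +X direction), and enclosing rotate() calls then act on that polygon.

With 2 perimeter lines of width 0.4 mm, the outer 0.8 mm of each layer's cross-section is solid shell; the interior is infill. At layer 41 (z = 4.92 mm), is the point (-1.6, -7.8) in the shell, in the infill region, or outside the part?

shell

At z = 4.92 mm: the cone: at t=0.547 of its height the radius interpolates to r₁+(r₂−r₁)t = 8.633, giving a regular 16-gon of that circumradius. Overall, the cross-section is a single solid region. The nearest boundary edge runs (-3.30, -7.98)→(-0.00, -8.63); distance from the point to it = 0.51 mm. The point is inside the cross-section, 0.51 mm from the nearest boundary — within the 0.8 mm shell band (2 × 0.4).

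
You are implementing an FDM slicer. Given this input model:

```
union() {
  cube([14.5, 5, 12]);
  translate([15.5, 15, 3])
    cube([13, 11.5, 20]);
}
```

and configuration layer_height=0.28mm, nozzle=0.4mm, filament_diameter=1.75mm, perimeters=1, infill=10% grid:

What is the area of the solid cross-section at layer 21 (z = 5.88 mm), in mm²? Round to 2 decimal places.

At z = 5.88 mm: the cube is present — its section is the full 14.5×5 rectangle (area 72.50 mm²); the cube at (15.5, 15) (footprint 13×11.5) is included at this height (area 149.50 mm²); Taking the union: the 2 present regions are separate (no shared area or edge), so areas and boundary lengths simply add and each stays a separate island — area = 222.00 mm². Overall, the cross-section has 2 separate islands. Net area = 222.00 mm².

222.00 mm²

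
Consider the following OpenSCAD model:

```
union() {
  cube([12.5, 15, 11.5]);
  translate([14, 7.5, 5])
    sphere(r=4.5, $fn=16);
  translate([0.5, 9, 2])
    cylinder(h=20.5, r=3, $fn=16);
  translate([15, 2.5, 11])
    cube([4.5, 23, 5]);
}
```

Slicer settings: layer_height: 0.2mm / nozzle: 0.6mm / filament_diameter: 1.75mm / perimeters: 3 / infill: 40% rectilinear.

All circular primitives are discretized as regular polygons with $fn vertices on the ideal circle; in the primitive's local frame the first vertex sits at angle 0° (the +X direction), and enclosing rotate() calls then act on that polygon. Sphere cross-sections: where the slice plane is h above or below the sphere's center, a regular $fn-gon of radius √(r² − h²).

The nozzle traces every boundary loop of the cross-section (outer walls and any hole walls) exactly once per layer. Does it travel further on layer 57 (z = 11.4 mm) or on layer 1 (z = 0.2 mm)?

Layer 57 (z = 11.4): the cube is present — its section is the full 12.5×15 rectangle (perimeter 55.00 mm); the sphere at (14, 7.5) does not reach this height (|z−center|=6.400 > r=4.5); the r=3 cylinder at (0.5, 9) contributes a regular 16-gon of circumradius 3 (perimeter = 2·16·3.000·sin(180°/16) = 18.73 mm); the cube at (15, 2.5) (footprint 4.5×23) is included at this height (perimeter 55.00 mm); Taking the union: the regions partially overlap (shared area 16.73 mm²), so the edge portions inside another operand are dropped and the merged outline is re-measured after clipping — boundary = 112.54 mm. So its perimeter = 112.54 mm. Layer 1 (z = 0.2): the 12.5×15 cube contributes its full rectangle (perimeter 55.00 mm); the sphere at (14, 7.5) is absent (|z−center|=4.800 > r=4.5); the cylinder at (0.5, 9) is absent (z outside [2, 22.5]); the cube at (15, 2.5) is absent (z outside [11, 16]); Taking the union: only the 12.5×15 cube is present, so the union is just that shape — boundary = 55.00 mm. So its perimeter = 55.00 mm. Layer 57 is larger (112.54 vs 55.00 mm).

layer 57 (z = 11.4 mm)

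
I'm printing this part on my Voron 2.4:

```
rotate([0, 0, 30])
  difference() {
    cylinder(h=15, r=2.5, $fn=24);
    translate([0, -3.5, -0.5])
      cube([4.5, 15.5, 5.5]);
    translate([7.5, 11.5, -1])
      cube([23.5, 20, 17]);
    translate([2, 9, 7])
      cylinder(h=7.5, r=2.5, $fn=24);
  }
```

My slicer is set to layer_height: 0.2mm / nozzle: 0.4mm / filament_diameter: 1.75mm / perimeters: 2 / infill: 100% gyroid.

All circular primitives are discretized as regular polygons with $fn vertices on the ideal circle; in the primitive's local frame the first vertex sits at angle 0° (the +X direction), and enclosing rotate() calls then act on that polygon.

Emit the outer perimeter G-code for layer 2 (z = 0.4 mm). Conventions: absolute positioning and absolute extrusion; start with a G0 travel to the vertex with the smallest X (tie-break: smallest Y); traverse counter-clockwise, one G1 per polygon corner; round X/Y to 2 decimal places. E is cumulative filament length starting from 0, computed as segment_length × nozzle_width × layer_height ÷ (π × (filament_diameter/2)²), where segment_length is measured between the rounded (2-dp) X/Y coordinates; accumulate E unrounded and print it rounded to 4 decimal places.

At z = 0.4 mm: the r=2.5 cylinder gives a regular 24-gon of circumradius 2.5 (constant along its height); the 4.5×15.5 cube at (0, -3.5) contributes its full rectangle; the cube at (7.5, 11.5) (footprint 23.5×20) is included at this height; the cylinder at (2, 9) does not reach this height (z outside [7, 14.5]); Taking the first minus the rest: starting from the r=2.5 cylinder, the 4.5×15.5 cube at (0, -3.5) partially overlaps it — only the 9.71 mm² overlap (of its 69.75 mm²) is removed, clipping the outline; the 23.5×20 cube at (7.5, 11.5) misses the remaining region (no effect) — 1 connected region; (whole slice rotated 30° about Z — lengths, areas and connectivity unchanged). The outline is a single polygon with 13 vertices. Extrusion per mm of travel: 0.4 × 0.2 / (π × 0.875²) = 0.033260. Accumulating E over each segment gives final E = 0.4271.

G0 X-2.50 Y0.00 Z0.40
G1 X-2.41 Y-0.65 E0.0218
G1 X-2.17 Y-1.25 E0.0433
G1 X-1.77 Y-1.77 E0.0651
G1 X-1.25 Y-2.17 E0.0870
G1 X-0.65 Y-2.41 E0.1085
G1 X0.00 Y-2.50 E0.1303
G1 X0.65 Y-2.41 E0.1521
G1 X1.25 Y-2.17 E0.1736
G1 X-1.25 Y2.17 E0.3402
G1 X-1.77 Y1.77 E0.3620
G1 X-2.17 Y1.25 E0.3838
G1 X-2.41 Y0.65 E0.4053
G1 X-2.50 Y0.00 E0.4271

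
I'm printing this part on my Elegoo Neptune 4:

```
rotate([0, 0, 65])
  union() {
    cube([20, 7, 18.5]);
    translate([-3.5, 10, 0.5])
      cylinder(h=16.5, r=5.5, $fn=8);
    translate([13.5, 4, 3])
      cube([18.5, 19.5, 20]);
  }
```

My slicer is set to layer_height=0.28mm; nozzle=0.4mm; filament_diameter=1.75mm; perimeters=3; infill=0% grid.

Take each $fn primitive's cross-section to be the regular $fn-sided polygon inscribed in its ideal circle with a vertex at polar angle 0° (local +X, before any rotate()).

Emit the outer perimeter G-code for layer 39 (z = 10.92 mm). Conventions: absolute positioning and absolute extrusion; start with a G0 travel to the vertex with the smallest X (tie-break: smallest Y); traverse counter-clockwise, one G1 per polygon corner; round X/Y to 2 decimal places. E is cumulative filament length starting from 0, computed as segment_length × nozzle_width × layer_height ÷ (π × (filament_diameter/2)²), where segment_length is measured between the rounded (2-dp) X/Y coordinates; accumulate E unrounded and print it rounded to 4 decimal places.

At z = 10.92 mm: the cube is present — its section is the full 20×7 rectangle; the r=5.5 cylinder at (-3.5, 10) contributes a regular 8-gon of circumradius 5.5; the cube at (13.5, 4) is present — its section is the full 18.5×19.5 rectangle; Combining (union): the regions partially overlap (shared area 20.04 mm²), so overlapping operands fuse into one piece — 1 connected region; (rotated 65° about Z; rotation is an isometry so areas/perimeters/island counts are preserved). The outline is a single polygon with 16 vertices. Extrusion per mm of travel: 0.4 × 0.28 / (π × 0.875²) = 0.046564. Accumulating E over each segment gives final E = 6.5870.

G0 X-15.71 Y-0.83 Z10.92
G1 X-12.87 Y-3.93 E0.1958
G1 X-8.66 Y-4.11 E0.3920
G1 X-5.56 Y-1.27 E0.5877
G1 X-5.39 Y2.51 E0.7639
G1 X0.00 Y0.00 E1.0408
G1 X8.45 Y18.13 E1.9722
G1 X4.83 Y19.82 E2.1582
G1 X9.90 Y30.69 E2.7167
G1 X-7.77 Y38.93 E3.6246
G1 X-15.59 Y22.17 E4.4858
G1 X-0.64 Y15.19 E5.2540
G1 X-6.02 Y3.64 E5.8473
G1 X-8.22 Y6.04 E5.9989
G1 X-12.42 Y6.22 E6.1947
G1 X-15.53 Y3.38 E6.3908
G1 X-15.71 Y-0.83 E6.5870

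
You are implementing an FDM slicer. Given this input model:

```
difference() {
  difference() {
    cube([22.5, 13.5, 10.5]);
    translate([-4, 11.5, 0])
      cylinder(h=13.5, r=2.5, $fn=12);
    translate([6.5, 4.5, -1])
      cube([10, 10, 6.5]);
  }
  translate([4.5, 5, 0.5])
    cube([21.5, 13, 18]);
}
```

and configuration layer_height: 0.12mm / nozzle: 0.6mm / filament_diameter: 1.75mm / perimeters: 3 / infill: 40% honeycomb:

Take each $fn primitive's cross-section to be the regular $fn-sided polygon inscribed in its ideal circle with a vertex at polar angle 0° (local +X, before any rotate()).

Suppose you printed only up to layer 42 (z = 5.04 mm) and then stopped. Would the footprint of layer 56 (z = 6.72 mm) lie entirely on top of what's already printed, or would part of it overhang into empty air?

Compare the two slices. At z = 5.04: the cube is present — its section is the full 22.5×13.5 rectangle (area 303.75 mm²); the cylinder at (-4, 11.5): section is a regular 12-gon, circumradius r=2.5 (area = (12/2)·2.500²·sin(360°/12) = 18.75 mm²); the cube at (6.5, 4.5) is present — its section is the full 10×10 rectangle (area 100.00 mm²); Taking the first minus the rest: starting from the 22.5×13.5 cube (303.75 mm²), the r=2.5 cylinder at (-4, 11.5) misses the remaining region (no effect); the 10×10 cube at (6.5, 4.5) partially overlaps it — only the 90.00 mm² overlap (of its 100.00 mm²) is removed, clipping the outline — area = 213.75 mm²; the cube at (4.5, 5) (footprint 21.5×13) is included at this height (area 279.50 mm²); Taking the first minus the rest: starting from the result so far (213.75 mm²), the 21.5×13 cube at (4.5, 5) partially overlaps it — only the 68.00 mm² overlap (of its 279.50 mm²) is removed, clipping the outline — area = 145.75 mm². At z = 6.72: the cube is present — its section is the full 22.5×13.5 rectangle (area 303.75 mm²); the cylinder at (-4, 11.5): section is a regular 12-gon, circumradius r=2.5 (area = (12/2)·2.500²·sin(360°/12) = 18.75 mm²); the cube at (6.5, 4.5) is absent (z outside [-1, 5.5]); Taking the first minus the rest: starting from the 22.5×13.5 cube (303.75 mm²), the r=2.5 cylinder at (-4, 11.5) misses the remaining region (no effect) — area = 303.75 mm²; the cube at (4.5, 5) (footprint 21.5×13) is included at this height (area 279.50 mm²); After the difference (first − rest): starting from that combined region (303.75 mm²), the 21.5×13 cube at (4.5, 5) partially overlaps it — only the 153.00 mm² overlap (of its 279.50 mm²) is removed, clipping the outline — area = 150.75 mm². Checking containment: at z = 6.72 the cross-section extends beyond the z = 5.04 cross-section by about 5.00 mm².

part overhangs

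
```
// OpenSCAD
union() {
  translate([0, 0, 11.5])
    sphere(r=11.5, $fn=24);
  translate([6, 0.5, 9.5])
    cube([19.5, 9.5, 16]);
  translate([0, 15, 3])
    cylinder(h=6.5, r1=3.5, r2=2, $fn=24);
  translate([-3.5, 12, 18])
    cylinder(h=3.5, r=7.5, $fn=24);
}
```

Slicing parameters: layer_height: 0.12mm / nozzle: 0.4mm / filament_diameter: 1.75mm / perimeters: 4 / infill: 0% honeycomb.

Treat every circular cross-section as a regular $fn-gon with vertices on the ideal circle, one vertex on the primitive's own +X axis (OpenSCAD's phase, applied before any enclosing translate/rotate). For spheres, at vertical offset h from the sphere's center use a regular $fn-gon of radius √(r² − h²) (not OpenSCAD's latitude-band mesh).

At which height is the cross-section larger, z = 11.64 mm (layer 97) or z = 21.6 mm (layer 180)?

layer 97 (z = 11.64 mm)

Layer 97 (z = 11.64): the r=11.5 sphere contributes a regular 24-gon of circumradius √(11.5²−0.14²) = 11.499 (area = (24/2)·11.499²·sin(360°/24) = 410.68 mm²); the cube at (6, 0.5) is present — its section is the full 19.5×9.5 rectangle (area 185.25 mm²); the cone at (0, 15) is absent (z outside [3, 9.5]); the cylinder at (-3.5, 12) does not reach this height (z outside [18, 21.5]); Combining (union): the regions partially overlap — summed areas 595.93 mm² minus the doubly-counted overlap 34.62 mm² gives 561.32 mm² — area = 561.32 mm². So its area = 561.32 mm². Layer 180 (z = 21.6): the sphere: section is a regular 24-gon, circumradius = √(r²−h²) = √(11.5²−10.1²) = 5.499 (area = (24/2)·5.499²·sin(360°/24) = 93.92 mm²); the 19.5×9.5 cube at (6, 0.5) contributes its full rectangle (area 185.25 mm²); the cone at (0, 15) is not intersected at this z (z outside [3, 9.5]); the cylinder at (-3.5, 12) does not reach this height (z outside [18, 21.5]); Merging all regions: the 2 present regions are separate (no shared area or edge), so areas and boundary lengths simply add and each stays a separate island — area = 279.17 mm². So its area = 279.17 mm². Layer 97 is larger (561.32 vs 279.17 mm²).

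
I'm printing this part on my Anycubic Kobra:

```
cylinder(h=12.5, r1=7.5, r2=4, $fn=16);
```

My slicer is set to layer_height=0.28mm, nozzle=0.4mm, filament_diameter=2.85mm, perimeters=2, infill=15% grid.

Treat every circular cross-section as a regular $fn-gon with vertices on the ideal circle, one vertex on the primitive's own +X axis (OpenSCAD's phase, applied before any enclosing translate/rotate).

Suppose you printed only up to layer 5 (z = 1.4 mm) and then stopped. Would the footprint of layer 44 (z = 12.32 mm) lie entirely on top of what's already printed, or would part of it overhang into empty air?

Compare the two slices. At z = 1.4: the cone: at t=0.112 of its height the radius interpolates to r₁+(r₂−r₁)t = 7.108, giving a regular 16-gon of that circumradius (area = (16/2)·7.108²·sin(360°/16) = 154.68 mm²). At z = 12.32: the cone (r1=7.5→r2=4) has section circumradius 4.050 here — a regular 16-gon (area = (16/2)·4.050²·sin(360°/16) = 50.23 mm²). Checking containment: the cross-section at z = 12.32 is a subset of the cross-section at z = 1.4.

entirely on top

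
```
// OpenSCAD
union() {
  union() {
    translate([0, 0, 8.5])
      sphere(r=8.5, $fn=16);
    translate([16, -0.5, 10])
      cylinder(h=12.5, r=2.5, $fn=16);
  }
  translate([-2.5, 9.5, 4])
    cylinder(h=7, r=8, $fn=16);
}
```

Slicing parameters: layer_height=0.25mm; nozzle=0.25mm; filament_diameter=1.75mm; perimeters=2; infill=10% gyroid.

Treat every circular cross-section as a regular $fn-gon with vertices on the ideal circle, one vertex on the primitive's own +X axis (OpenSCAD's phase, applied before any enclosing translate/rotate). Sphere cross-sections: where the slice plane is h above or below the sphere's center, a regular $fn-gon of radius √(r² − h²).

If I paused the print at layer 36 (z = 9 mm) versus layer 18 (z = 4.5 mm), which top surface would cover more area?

layer 36 (z = 9 mm)

Layer 36 (z = 9): the r=8.5 sphere contributes a regular 16-gon of circumradius √(8.5²−0.5²) = 8.485 (area = (16/2)·8.485²·sin(360°/16) = 220.43 mm²); the cylinder at (16, -0.5) is absent (z outside [10, 22.5]); Merging all regions: only the r=8.5 sphere is present, so the union is just that shape — area = 220.43 mm²; the r=8 cylinder at (-2.5, 9.5) gives a regular 16-gon of circumradius 8 (constant along its height) (area = (16/2)·8.000²·sin(360°/16) = 195.93 mm²); Combining (union): the regions partially overlap — summed areas 416.36 mm² minus the doubly-counted overlap 58.36 mm² gives 358.00 mm² — area = 358.00 mm². So its area = 358.00 mm². Layer 18 (z = 4.5): the r=8.5 sphere slices to a regular 16-gon of circumradius 7.500 (√(r²−h²) with h=4 from center) (area = (16/2)·7.500²·sin(360°/16) = 172.21 mm²); the cylinder at (16, -0.5) is absent (z outside [10, 22.5]); Merging all regions: only the r=8.5 sphere is present, so the union is just that shape — area = 172.21 mm²; the cylinder at (-2.5, 9.5): section is a regular 16-gon, circumradius r=8 (area = (16/2)·8.000²·sin(360°/16) = 195.93 mm²); Merging all regions: the regions partially overlap — summed areas 368.14 mm² minus the doubly-counted overlap 44.56 mm² gives 323.58 mm² — area = 323.58 mm². So its area = 323.58 mm². Layer 36 is larger (358.00 vs 323.58 mm²).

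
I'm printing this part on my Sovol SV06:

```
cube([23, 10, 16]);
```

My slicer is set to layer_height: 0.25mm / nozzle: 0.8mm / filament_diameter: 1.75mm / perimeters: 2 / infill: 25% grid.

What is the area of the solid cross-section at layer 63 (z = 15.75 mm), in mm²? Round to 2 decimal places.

230.00 mm²

At z = 15.75 mm: the 23×10 cube contributes its full rectangle (area 230.00 mm²). Overall, the cross-section is a single solid region. Net area = 230.00 mm².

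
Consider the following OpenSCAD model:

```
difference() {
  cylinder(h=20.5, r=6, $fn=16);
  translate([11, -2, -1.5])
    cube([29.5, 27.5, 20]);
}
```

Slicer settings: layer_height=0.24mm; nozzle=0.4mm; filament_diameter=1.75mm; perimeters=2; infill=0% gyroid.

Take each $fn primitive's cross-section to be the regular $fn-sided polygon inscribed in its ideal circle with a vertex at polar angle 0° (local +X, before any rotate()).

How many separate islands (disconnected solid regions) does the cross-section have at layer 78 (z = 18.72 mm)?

At z = 18.72 mm: the r=6 cylinder gives a regular 16-gon of circumradius 6 (constant along its height); the cube at (11, -2) does not reach this height (z outside [-1.5, 18.5]); After the difference (first − rest): none of the subtracted shapes is present at this height, so the r=6 cylinder is unchanged — 1 connected region. Overall, the cross-section is a single solid region. Island count = 1.

1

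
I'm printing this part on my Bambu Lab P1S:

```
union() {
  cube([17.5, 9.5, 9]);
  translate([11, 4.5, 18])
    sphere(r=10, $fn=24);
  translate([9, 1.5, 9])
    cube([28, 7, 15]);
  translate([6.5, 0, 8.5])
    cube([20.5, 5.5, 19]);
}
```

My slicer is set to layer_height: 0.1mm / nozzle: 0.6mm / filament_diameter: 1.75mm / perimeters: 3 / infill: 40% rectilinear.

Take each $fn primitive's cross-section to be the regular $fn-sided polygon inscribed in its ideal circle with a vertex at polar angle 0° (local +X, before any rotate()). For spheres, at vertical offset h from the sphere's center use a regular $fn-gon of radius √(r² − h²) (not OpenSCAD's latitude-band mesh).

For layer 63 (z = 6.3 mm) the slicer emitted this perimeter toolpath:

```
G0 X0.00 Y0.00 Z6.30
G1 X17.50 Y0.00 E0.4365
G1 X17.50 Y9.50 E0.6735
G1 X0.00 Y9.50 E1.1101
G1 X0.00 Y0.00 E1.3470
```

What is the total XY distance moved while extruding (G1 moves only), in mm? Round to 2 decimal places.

Sum the Euclidean lengths of each G1 segment: total = 54.00 mm.

54.00 mm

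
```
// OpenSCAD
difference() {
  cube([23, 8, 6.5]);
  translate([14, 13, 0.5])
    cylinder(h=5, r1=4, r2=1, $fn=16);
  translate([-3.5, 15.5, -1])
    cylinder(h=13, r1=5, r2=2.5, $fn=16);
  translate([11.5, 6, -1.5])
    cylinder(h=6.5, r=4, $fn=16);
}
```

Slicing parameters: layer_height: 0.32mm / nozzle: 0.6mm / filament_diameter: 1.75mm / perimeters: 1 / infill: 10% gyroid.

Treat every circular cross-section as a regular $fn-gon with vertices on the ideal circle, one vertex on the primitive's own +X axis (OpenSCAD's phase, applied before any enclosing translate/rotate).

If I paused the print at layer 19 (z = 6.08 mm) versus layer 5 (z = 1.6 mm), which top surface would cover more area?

Layer 19 (z = 6.08): the 23×8 cube contributes its full rectangle (area 184.00 mm²); the cone at (14, 13) does not reach this height (z outside [0.5, 5.5]); the cone at (-3.5, 15.5): at t=0.545 of its height the radius interpolates to r₁+(r₂−r₁)t = 3.638, giving a regular 16-gon of that circumradius (area = (16/2)·3.638²·sin(360°/16) = 40.53 mm²); the cylinder at (11.5, 6) is absent (z outside [-1.5, 5]); After the difference (first − rest): starting from the 23×8 cube (184.00 mm²), the cone at (-3.5, 15.5) misses the remaining region (no effect) — area = 184.00 mm². So its area = 184.00 mm². Layer 5 (z = 1.6): the 23×8 cube contributes its full rectangle (area 184.00 mm²); the cone at (14, 13) (r1=4→r2=1) has section circumradius 3.340 here — a regular 16-gon (area = (16/2)·3.340²·sin(360°/16) = 34.15 mm²); the cone at (-3.5, 15.5) (r1=5→r2=2.5) has section circumradius 4.500 here — a regular 16-gon (area = (16/2)·4.500²·sin(360°/16) = 61.99 mm²); the r=4 cylinder at (11.5, 6) contributes a regular 16-gon of circumradius 4 (area = (16/2)·4.000²·sin(360°/16) = 48.98 mm²); Subtracting the remaining from the first: starting from the 23×8 cube (184.00 mm²), the cone at (14, 13) misses the remaining region (no effect); the cone at (-3.5, 15.5) misses the remaining region (no effect); the r=4 cylinder at (11.5, 6) partially overlaps it — only the 39.59 mm² overlap (of its 48.98 mm²) is removed, clipping the outline — area = 144.41 mm². So its area = 144.41 mm². Layer 19 is larger (184.00 vs 144.41 mm²).

layer 19 (z = 6.08 mm)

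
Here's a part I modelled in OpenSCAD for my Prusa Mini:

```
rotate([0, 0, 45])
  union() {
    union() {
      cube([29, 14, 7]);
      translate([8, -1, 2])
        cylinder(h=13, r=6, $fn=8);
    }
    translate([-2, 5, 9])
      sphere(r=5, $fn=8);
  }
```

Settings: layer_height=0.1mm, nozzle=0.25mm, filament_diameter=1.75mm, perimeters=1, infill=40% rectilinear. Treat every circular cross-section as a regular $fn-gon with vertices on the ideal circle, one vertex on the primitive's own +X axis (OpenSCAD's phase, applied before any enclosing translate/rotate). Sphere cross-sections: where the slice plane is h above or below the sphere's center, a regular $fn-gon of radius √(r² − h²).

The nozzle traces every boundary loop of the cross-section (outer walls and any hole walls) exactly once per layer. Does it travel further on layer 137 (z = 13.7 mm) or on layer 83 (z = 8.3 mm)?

layer 83 (z = 8.3 mm)

Layer 137 (z = 13.7): the cube is absent (z outside [0, 7]); the r=6 cylinder at (8, -1) contributes a regular 8-gon of circumradius 6 (perimeter = 2·8·6.000·sin(180°/8) = 36.74 mm); Merging all regions: only the r=6 cylinder at (8, -1) is present, so the union is just that shape — boundary = 36.74 mm; the r=5 sphere at (-2, 5) slices to a regular 8-gon of circumradius 1.706 (√(r²−h²) with h=4.7 from center) (perimeter = 2·8·1.706·sin(180°/8) = 10.44 mm); Merging all regions: the 2 present regions are separate (no shared area or edge), so areas and boundary lengths simply add and each stays a separate island — boundary = 47.18 mm; (rotated 45° about Z; rotation is an isometry so areas/perimeters/island counts are preserved). So its perimeter = 47.18 mm. Layer 83 (z = 8.3): the cube is absent (z outside [0, 7]); the cylinder at (8, -1): section is a regular 8-gon, circumradius r=6 (perimeter = 2·8·6.000·sin(180°/8) = 36.74 mm); Taking the union: only the r=6 cylinder at (8, -1) is present, so the union is just that shape — boundary = 36.74 mm; the r=5 sphere at (-2, 5) slices to a regular 8-gon of circumradius 4.951 (√(r²−h²) with h=0.7 from center) (perimeter = 2·8·4.951·sin(180°/8) = 30.31 mm); Taking the union: the 2 present regions are separate (no shared area or edge), so areas and boundary lengths simply add and each stays a separate island — boundary = 67.05 mm; (rotated 45° about Z; rotation is an isometry so areas/perimeters/island counts are preserved). So its perimeter = 67.05 mm. Layer 83 is larger (67.05 vs 47.18 mm).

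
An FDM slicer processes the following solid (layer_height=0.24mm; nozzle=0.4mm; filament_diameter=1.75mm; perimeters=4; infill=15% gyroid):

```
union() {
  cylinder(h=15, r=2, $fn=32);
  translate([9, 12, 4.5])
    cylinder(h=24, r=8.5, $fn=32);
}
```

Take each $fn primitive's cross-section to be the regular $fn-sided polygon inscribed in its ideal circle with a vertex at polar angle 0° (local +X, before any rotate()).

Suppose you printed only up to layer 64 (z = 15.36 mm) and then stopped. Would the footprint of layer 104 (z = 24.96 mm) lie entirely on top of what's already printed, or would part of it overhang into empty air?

entirely on top

Compare the two slices. At z = 15.36: the cylinder is not intersected at this z (z outside [0, 15]); the cylinder at (9, 12): section is a regular 32-gon, circumradius r=8.5 (area = (32/2)·8.500²·sin(360°/32) = 225.52 mm²); Merging all regions: only the r=8.5 cylinder at (9, 12) is present, so the union is just that shape — area = 225.52 mm². At z = 24.96: the cylinder does not reach this height (z outside [0, 15]); the r=8.5 cylinder at (9, 12) gives a regular 32-gon of circumradius 8.5 (constant along its height) (area = (32/2)·8.500²·sin(360°/32) = 225.52 mm²); Taking the union: only the r=8.5 cylinder at (9, 12) is present, so the union is just that shape — area = 225.52 mm². Checking containment: the cross-section at z = 24.96 is a subset of the cross-section at z = 15.36.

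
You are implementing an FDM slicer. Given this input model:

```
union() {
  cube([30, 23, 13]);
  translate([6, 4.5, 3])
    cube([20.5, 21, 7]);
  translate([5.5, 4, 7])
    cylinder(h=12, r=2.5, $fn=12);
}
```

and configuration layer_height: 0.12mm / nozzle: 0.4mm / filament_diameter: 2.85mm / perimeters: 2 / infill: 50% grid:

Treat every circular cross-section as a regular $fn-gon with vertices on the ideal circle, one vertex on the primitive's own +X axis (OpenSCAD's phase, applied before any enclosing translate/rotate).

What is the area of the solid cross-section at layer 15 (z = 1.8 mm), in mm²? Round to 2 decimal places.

690.00 mm²

At z = 1.8 mm: the cube is present — its section is the full 30×23 rectangle (area 690.00 mm²); the cube at (6, 4.5) does not reach this height (z outside [3, 10]); the cylinder at (5.5, 4) is not intersected at this z (z outside [7, 19]); Combining (union): only the 30×23 cube is present, so the union is just that shape — area = 690.00 mm². Overall, the cross-section is a single solid region. Net area = 690.00 mm².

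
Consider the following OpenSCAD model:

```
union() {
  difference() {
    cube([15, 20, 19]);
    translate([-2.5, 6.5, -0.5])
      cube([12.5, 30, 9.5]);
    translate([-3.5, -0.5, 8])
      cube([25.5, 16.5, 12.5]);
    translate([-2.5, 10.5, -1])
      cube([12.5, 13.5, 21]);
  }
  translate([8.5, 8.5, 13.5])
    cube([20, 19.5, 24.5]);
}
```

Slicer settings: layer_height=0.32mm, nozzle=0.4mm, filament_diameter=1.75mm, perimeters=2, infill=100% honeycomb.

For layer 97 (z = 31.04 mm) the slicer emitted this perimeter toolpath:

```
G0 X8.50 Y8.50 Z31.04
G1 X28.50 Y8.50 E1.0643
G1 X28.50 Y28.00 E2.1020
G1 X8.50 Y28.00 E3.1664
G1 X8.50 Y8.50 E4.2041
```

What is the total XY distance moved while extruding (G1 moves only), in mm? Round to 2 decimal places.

79.00 mm

Sum the Euclidean lengths of each G1 segment: total = 79.00 mm.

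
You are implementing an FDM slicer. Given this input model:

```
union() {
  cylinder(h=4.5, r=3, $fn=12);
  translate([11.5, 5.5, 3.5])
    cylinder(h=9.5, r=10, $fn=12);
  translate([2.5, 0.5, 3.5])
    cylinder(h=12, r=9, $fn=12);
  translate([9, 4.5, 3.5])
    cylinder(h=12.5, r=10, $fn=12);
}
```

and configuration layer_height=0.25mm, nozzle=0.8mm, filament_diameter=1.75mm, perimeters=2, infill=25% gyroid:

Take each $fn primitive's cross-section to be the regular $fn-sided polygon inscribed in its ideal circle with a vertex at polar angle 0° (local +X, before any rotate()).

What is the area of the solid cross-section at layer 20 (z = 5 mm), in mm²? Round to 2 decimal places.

463.04 mm²

At z = 5 mm: the cylinder is not intersected at this z (z outside [0, 4.5]); the r=10 cylinder at (11.5, 5.5) gives a regular 12-gon of circumradius 10 (constant along its height) (area = (12/2)·10.000²·sin(360°/12) = 300.00 mm²); the cylinder at (2.5, 0.5): section is a regular 12-gon, circumradius r=9 (area = (12/2)·9.000²·sin(360°/12) = 243.00 mm²); the r=10 cylinder at (9, 4.5) contributes a regular 12-gon of circumradius 10 (area = (12/2)·10.000²·sin(360°/12) = 300.00 mm²); Merging all regions: the regions partially overlap — summed areas 843.00 mm² minus the doubly-counted overlap 379.96 mm² gives 463.04 mm² — area = 463.04 mm². Overall, the cross-section is a single solid region. Net area = 463.04 mm².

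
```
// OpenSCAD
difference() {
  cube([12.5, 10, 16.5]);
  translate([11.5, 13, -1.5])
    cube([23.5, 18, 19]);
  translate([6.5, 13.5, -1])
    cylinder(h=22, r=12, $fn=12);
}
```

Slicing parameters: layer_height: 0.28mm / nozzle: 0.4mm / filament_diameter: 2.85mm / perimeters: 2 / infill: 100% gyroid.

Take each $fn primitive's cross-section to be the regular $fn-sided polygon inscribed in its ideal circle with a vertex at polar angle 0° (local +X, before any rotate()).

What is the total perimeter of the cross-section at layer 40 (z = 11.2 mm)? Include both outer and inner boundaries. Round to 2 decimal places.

32.35 mm

At z = 11.2 mm: the cube (footprint 12.5×10) is included at this height (perimeter 45.00 mm); the 23.5×18 cube at (11.5, 13) contributes its full rectangle (perimeter 83.00 mm); the r=12 cylinder at (6.5, 13.5) gives a regular 12-gon of circumradius 12 (constant along its height) (perimeter = 2·12·12.000·sin(180°/12) = 74.54 mm); After the difference (first − rest): starting from the 12.5×10 cube, the 23.5×18 cube at (11.5, 13) misses the remaining region (no effect); the r=12 cylinder at (6.5, 13.5) partially overlaps it — only the 95.67 mm² overlap (of its 432.00 mm²) is removed, clipping the outline — boundary = 32.35 mm. Overall, the cross-section is a single solid region. Total boundary length (outer) = 32.35 mm.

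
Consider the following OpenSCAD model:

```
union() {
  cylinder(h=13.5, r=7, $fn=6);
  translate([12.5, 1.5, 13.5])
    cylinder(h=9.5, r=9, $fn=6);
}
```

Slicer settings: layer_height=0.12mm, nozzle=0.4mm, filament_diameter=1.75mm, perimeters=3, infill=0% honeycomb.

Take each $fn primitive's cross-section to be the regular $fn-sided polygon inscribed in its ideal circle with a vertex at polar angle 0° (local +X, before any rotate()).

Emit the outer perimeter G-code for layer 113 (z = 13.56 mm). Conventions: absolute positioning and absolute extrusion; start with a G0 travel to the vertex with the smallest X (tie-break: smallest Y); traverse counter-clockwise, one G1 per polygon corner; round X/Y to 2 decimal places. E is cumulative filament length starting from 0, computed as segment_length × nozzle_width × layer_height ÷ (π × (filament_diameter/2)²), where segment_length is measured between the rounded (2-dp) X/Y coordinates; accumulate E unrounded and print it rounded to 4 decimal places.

G0 X3.50 Y1.50 Z13.56
G1 X8.00 Y-6.29 E0.1795
G1 X17.00 Y-6.29 E0.3591
G1 X21.50 Y1.50 E0.5387
G1 X17.00 Y9.29 E0.7182
G1 X8.00 Y9.29 E0.8978
G1 X3.50 Y1.50 E1.0773

At z = 13.56 mm: the cylinder does not reach this height (z outside [0, 13.5]); the cylinder at (12.5, 1.5): section is a regular 6-gon, circumradius r=9; Taking the union: only the r=9 cylinder at (12.5, 1.5) is present, so the union is just that shape — 1 connected region. The outline is a single polygon with 6 vertices. Extrusion per mm of travel: 0.4 × 0.12 / (π × 0.875²) = 0.019956. Accumulating E over each segment gives final E = 1.0773.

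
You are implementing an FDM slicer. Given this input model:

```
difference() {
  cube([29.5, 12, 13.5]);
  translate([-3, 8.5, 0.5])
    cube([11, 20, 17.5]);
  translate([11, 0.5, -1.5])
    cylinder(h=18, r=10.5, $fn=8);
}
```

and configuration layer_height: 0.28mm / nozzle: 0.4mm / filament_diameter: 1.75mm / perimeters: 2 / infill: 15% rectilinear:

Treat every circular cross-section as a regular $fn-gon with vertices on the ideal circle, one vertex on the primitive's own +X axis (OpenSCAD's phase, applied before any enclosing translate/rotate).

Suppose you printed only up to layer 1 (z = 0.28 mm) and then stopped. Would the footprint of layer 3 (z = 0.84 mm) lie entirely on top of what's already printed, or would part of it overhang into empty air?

Compare the two slices. At z = 0.28: the cube is present — its section is the full 29.5×12 rectangle (area 354.00 mm²); the cube at (-3, 8.5) is absent (z outside [0.5, 18]); the r=10.5 cylinder at (11, 0.5) contributes a regular 8-gon of circumradius 10.5 (area = (8/2)·10.500²·sin(360°/8) = 311.83 mm²); Subtracting the remaining from the first: starting from the 29.5×12 cube (354.00 mm²), the r=10.5 cylinder at (11, 0.5) partially overlaps it — only the 166.31 mm² overlap (of its 311.83 mm²) is removed, clipping the outline — area = 187.69 mm². At z = 0.84: the cube is present — its section is the full 29.5×12 rectangle (area 354.00 mm²); the 11×20 cube at (-3, 8.5) contributes its full rectangle (area 220.00 mm²); the cylinder at (11, 0.5): section is a regular 8-gon, circumradius r=10.5 (area = (8/2)·10.500²·sin(360°/8) = 311.83 mm²); Subtracting the remaining from the first: starting from the 29.5×12 cube (354.00 mm²), the 11×20 cube at (-3, 8.5) partially overlaps it — only the 28.00 mm² overlap (of its 220.00 mm²) is removed, clipping the outline; the r=10.5 cylinder at (11, 0.5) partially overlaps it — only the 164.41 mm² overlap (of its 311.83 mm²) is removed, clipping the outline — area = 161.59 mm². Checking containment: the cross-section at z = 0.84 is a subset of the cross-section at z = 0.28.

entirely on top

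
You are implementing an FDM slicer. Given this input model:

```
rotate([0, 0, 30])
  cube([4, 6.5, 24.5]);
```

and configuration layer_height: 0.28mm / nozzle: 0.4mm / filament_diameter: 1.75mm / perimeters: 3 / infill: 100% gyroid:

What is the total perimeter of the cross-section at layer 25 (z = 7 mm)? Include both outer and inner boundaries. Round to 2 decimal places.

21.00 mm

At z = 7 mm: the cube is present — its section is the full 4×6.5 rectangle (perimeter 21.00 mm); (rotated 30° about Z; rotation is an isometry so areas/perimeters/island counts are preserved). Overall, the cross-section is a single solid region. Total boundary length (outer) = 21.00 mm.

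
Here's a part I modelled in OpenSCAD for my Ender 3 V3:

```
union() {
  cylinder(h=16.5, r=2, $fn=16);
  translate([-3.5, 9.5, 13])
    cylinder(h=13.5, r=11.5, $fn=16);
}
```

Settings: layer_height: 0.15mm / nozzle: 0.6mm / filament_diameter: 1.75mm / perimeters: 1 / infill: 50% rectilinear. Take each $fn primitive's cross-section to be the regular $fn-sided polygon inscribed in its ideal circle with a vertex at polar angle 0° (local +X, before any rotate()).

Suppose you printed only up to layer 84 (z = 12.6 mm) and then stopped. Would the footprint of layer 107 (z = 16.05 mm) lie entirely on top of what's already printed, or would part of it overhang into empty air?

Compare the two slices. At z = 12.6: the r=2 cylinder gives a regular 16-gon of circumradius 2 (constant along its height) (area = (16/2)·2.000²·sin(360°/16) = 12.25 mm²); the cylinder at (-3.5, 9.5) is absent (z outside [13, 26.5]); Merging all regions: only the r=2 cylinder is present, so the union is just that shape — area = 12.25 mm². At z = 16.05: the r=2 cylinder gives a regular 16-gon of circumradius 2 (constant along its height) (area = (16/2)·2.000²·sin(360°/16) = 12.25 mm²); the cylinder at (-3.5, 9.5): section is a regular 16-gon, circumradius r=11.5 (area = (16/2)·11.500²·sin(360°/16) = 404.88 mm²); Combining (union): the regions partially overlap — summed areas 417.12 mm² minus the doubly-counted overlap 10.59 mm² gives 406.54 mm² — area = 406.54 mm². Checking containment: at z = 16.05 the cross-section extends beyond the z = 12.6 cross-section by about 394.29 mm².

part overhangs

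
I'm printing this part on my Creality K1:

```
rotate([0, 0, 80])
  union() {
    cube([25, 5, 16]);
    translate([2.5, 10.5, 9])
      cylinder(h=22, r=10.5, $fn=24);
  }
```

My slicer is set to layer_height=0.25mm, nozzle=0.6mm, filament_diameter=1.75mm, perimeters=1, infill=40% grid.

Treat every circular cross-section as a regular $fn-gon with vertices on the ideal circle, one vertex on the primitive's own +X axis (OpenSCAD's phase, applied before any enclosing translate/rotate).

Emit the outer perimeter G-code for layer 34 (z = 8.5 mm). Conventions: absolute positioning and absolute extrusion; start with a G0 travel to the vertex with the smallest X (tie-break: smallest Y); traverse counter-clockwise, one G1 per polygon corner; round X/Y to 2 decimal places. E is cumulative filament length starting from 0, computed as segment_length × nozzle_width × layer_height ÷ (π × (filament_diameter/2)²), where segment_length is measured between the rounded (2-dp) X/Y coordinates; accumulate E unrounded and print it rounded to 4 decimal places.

G0 X-4.92 Y0.87 Z8.50
G1 X0.00 Y0.00 E0.3116
G1 X4.34 Y24.62 E1.8706
G1 X-0.58 Y25.49 E2.1822
G1 X-4.92 Y0.87 E3.7413

At z = 8.5 mm: the 25×5 cube contributes its full rectangle; the cylinder at (2.5, 10.5) does not reach this height (z outside [9, 31]); Merging all regions: only the 25×5 cube is present, so the union is just that shape — 1 connected region; (whole slice rotated 80° about Z — lengths, areas and connectivity unchanged). The outline is a single polygon with 4 vertices. Extrusion per mm of travel: 0.6 × 0.25 / (π × 0.875²) = 0.062363. Accumulating E over each segment gives final E = 3.7413.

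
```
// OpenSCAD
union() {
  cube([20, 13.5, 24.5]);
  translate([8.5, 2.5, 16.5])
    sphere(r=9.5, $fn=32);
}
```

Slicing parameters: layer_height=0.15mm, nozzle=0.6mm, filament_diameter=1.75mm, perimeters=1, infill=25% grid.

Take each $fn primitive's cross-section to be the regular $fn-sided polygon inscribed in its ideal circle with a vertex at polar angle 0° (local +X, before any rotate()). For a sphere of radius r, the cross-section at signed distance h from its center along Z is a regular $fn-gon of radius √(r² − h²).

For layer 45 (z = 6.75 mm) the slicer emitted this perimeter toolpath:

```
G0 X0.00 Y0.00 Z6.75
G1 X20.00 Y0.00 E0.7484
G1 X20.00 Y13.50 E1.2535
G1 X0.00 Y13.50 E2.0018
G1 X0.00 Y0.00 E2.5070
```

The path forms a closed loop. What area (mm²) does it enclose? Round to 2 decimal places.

270.00 mm²

Apply the shoelace formula to the sequence of (X, Y) vertices; enclosed area = 270.00 mm².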